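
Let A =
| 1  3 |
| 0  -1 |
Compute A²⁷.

[[1, 3], [0, -1]]

A² = I (check: tr A = 0 and det A = -1), so A²⁷ = A since 27 is odd.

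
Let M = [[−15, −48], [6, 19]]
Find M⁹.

[[−157455, −472368], [59046, 177139]]

tr M = 4 and det M = 3, so the characteristic polynomial is λ² − (4)λ + (3) with roots 3 and 1.
Eigenvectors give P = [[8, 3], [−3, −1]] with P⁻¹ = [[−1, −3], [3, 8]], and M = P·diag(3, 1)·P⁻¹.
Then M⁹ = P·diag(19683, 1)·P⁻¹ = [[157464, 3], [−59049, −1]] · [[−1, −3], [3, 8]] = [[−157455, −472368], [59046, 177139]].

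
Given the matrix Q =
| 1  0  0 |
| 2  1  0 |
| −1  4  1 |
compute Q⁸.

Q = I + N where N = [[0, 0, 0], [2, 0, 0], [−1, 4, 0]] is strictly lower-triangular, so N³ = 0.
(I + N)⁸ = I + 8·N + 28·N² = [[1, 0, 0], [16, 1, 0], [216, 32, 1]].

[[1, 0, 0], [16, 1, 0], [216, 32, 1]]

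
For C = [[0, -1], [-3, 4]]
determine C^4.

[[57, -88], [-264, 409]]

C^2 = [[3, -4], [-12, 19]]
C^3 = [[12, -19], [-57, 88]]
C^4 = [[57, -88], [-264, 409]]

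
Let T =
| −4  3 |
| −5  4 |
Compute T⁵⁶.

[[1, 0], [0, 1]]

T² = I (check: tr T = 0 and det T = −1), so T⁵⁶ = I since 56 is even.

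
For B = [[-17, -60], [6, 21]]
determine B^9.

[[-177137, -590460], [59046, 196821]]

tr B = 4 and det B = 3, so the characteristic polynomial is λ² − (4)λ + (3) with roots 3 and 1.
Eigenvectors give P = [[3, -10], [-1, 3]] with P⁻¹ = [[-3, -10], [-1, -3]], and B = P·diag(3, 1)·P⁻¹.
Then B^9 = P·diag(19683, 1)·P⁻¹ = [[59049, -10], [-19683, 3]] · [[-3, -10], [-1, -3]] = [[-177137, -590460], [59046, 196821]].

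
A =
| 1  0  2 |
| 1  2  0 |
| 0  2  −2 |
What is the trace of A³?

13

A² = [[1, 4, −2], [3, 4, 2], [2, 0, 4]]
A³ = [[5, 4, 6], [7, 12, 2], [2, 8, −4]]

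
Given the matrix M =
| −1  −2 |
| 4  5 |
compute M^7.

[[−2185, −2186], [4372, 4373]]

tr M = 4 and det M = 3, so the characteristic polynomial is λ² − (4)λ + (3) with roots 1 and 3.
Eigenvectors give P = [[−1, −1], [1, 2]] with P⁻¹ = [[−2, −1], [1, 1]], and M = P·diag(1, 3)·P⁻¹.
Then M^7 = P·diag(1, 2187)·P⁻¹ = [[−1, −2187], [1, 4374]] · [[−2, −1], [1, 1]] = [[−2185, −2186], [4372, 4373]].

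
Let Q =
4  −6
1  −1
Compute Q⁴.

tr Q = 3 and det Q = 2, so the characteristic polynomial is λ² − (3)λ + (2) with roots 1 and 2.
Eigenvectors give P = [[−2, 3], [−1, 1]] with P⁻¹ = [[1, −3], [1, −2]], and Q = P·diag(1, 2)·P⁻¹.
Then Q⁴ = P·diag(1, 16)·P⁻¹ = [[−2, 48], [−1, 16]] · [[1, −3], [1, −2]] = [[46, −90], [15, −29]].

[[46, −90], [15, −29]]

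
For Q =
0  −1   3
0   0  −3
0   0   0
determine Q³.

Q is strictly triangular, hence nilpotent: Q³ = 0, so Q³ = 0.

[[0, 0, 0], [0, 0, 0], [0, 0, 0]]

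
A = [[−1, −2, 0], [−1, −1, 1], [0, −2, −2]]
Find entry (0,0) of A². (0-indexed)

3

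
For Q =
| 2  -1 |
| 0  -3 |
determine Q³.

Q² = [[4, 1], [0, 9]]
Q³ = [[8, -7], [0, -27]]

[[8, -7], [0, -27]]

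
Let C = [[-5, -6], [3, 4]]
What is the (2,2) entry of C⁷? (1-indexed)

tr C = -1 and det C = -2, so the characteristic polynomial is λ² − (-1)λ + (-2) with roots -2 and 1.
Eigenvectors give P = [[2, -1], [-1, 1]] with P⁻¹ = [[1, 1], [1, 2]], and C = P·diag(-2, 1)·P⁻¹.
Then C⁷ = P·diag(-128, 1)·P⁻¹ = [[-256, -1], [128, 1]] · [[1, 1], [1, 2]] = [[-257, -258], [129, 130]].

130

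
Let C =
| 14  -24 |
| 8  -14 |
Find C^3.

[[56, -96], [32, -56]]

tr C = 0 and det C = -4, so the characteristic polynomial is λ² − (0)λ + (-4) with roots 2 and -2.
Eigenvectors give P = [[-2, -3], [-1, -2]] with P⁻¹ = [[-2, 3], [1, -2]], and C = P·diag(2, -2)·P⁻¹.
Then C^3 = P·diag(8, -8)·P⁻¹ = [[-16, 24], [-8, 16]] · [[-2, 3], [1, -2]] = [[56, -96], [32, -56]].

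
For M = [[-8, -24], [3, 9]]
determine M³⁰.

[[-8, -24], [3, 9]]

M² = M (a projection; rank 1, trace 1), so M³⁰ = M.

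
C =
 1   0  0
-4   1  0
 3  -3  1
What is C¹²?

C = I + N where N = [[0, 0, 0], [-4, 0, 0], [3, -3, 0]] is strictly lower-triangular, so N³ = 0.
(I + N)¹² = I + 12·N + 66·N² = [[1, 0, 0], [-48, 1, 0], [828, -36, 1]].

[[1, 0, 0], [-48, 1, 0], [828, -36, 1]]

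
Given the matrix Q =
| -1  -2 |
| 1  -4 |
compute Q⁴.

tr Q = -5 and det Q = 6, so the characteristic polynomial is λ² − (-5)λ + (6) with roots -3 and -2.
Eigenvectors give P = [[1, 2], [1, 1]] with P⁻¹ = [[-1, 2], [1, -1]], and Q = P·diag(-3, -2)·P⁻¹.
Then Q⁴ = P·diag(81, 16)·P⁻¹ = [[81, 32], [81, 16]] · [[-1, 2], [1, -1]] = [[-49, 130], [-65, 146]].

[[-49, 130], [-65, 146]]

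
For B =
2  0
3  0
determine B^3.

B^2 = [[4, 0], [6, 0]]
B^3 = [[8, 0], [12, 0]]

[[8, 0], [12, 0]]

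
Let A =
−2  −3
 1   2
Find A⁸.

[[1, 0], [0, 1]]

A² = I (check: tr A = 0 and det A = −1), so A⁸ = I since 8 is even.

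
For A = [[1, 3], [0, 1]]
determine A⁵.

[[1, 15], [0, 1]]

A = I + N where N = [[0, 3], [0, 0]] is strictly upper-triangular, so N² = 0.
(I + N)⁵ = I + 5·N = [[1, 15], [0, 1]].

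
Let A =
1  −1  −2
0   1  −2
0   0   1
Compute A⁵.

[[1, −5, 10], [0, 1, −10], [0, 0, 1]]

A = I + N where N = [[0, −1, −2], [0, 0, −2], [0, 0, 0]] is strictly upper-triangular, so N³ = 0.
(I + N)⁵ = I + 5·N + 10·N² = [[1, −5, 10], [0, 1, −10], [0, 0, 1]].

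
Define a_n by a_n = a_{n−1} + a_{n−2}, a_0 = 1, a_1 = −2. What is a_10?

With companion matrix B = [[1, 1], [1, 0]], [a_n, a_{n−1}]ᵀ = B·[a_{n−1}, a_{n−2}]ᵀ, so [a_10, a_9]ᵀ = B⁹·[a_1, a_0]ᵀ.
B⁹ = [[55, 34], [34, 21]], giving [a_10, a_9]ᵀ = [[−76], [−47]].

−76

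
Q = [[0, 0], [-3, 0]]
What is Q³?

[[0, 0], [0, 0]]

Q is strictly triangular, hence nilpotent: Q² = 0, so Q³ = 0.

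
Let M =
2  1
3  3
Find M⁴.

M² = [[7, 5], [15, 12]]
M³ = [[29, 22], [66, 51]]
M⁴ = [[124, 95], [285, 219]]

[[124, 95], [285, 219]]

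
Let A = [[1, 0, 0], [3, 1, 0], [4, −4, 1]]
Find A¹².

A = I + N where N = [[0, 0, 0], [3, 0, 0], [4, −4, 0]] is strictly lower-triangular, so N³ = 0.
(I + N)¹² = I + 12·N + 66·N² = [[1, 0, 0], [36, 1, 0], [−744, −48, 1]].

[[1, 0, 0], [36, 1, 0], [−744, −48, 1]]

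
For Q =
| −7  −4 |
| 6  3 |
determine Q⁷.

tr Q = −4 and det Q = 3, so the characteristic polynomial is λ² − (−4)λ + (3) with roots −1 and −3.
Eigenvectors give P = [[−2, −1], [3, 1]] with P⁻¹ = [[1, 1], [−3, −2]], and Q = P·diag(−1, −3)·P⁻¹.
Then Q⁷ = P·diag(−1, −2187)·P⁻¹ = [[2, 2187], [−3, −2187]] · [[1, 1], [−3, −2]] = [[−6559, −4372], [6558, 4371]].

[[−6559, −4372], [6558, 4371]]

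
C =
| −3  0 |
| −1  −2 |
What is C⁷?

[[−2187, 0], [−2059, −128]]

tr C = −5 and det C = 6, so the characteristic polynomial is λ² − (−5)λ + (6) with roots −3 and −2.
Eigenvectors give P = [[−1, 0], [−1, −1]] with P⁻¹ = [[−1, 0], [1, −1]], and C = P·diag(−3, −2)·P⁻¹.
Then C⁷ = P·diag(−2187, −128)·P⁻¹ = [[2187, 0], [2187, 128]] · [[−1, 0], [1, −1]] = [[−2187, 0], [−2059, −128]].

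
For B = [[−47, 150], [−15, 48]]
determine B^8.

tr B = 1 and det B = −6, so the characteristic polynomial is λ² − (1)λ + (−6) with roots −2 and 3.
Eigenvectors give P = [[−10, 3], [−3, 1]] with P⁻¹ = [[−1, 3], [−3, 10]], and B = P·diag(−2, 3)·P⁻¹.
Then B^8 = P·diag(256, 6561)·P⁻¹ = [[−2560, 19683], [−768, 6561]] · [[−1, 3], [−3, 10]] = [[−56489, 189150], [−18915, 63306]].

[[−56489, 189150], [−18915, 63306]]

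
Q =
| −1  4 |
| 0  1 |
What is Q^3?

Q² = I (check: tr Q = 0 and det Q = −1), so Q^3 = Q since 3 is odd.

[[−1, 4], [0, 1]]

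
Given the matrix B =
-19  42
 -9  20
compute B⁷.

tr B = 1 and det B = -2, so the characteristic polynomial is λ² − (1)λ + (-2) with roots -1 and 2.
Eigenvectors give P = [[7, 2], [3, 1]] with P⁻¹ = [[1, -2], [-3, 7]], and B = P·diag(-1, 2)·P⁻¹.
Then B⁷ = P·diag(-1, 128)·P⁻¹ = [[-7, 256], [-3, 128]] · [[1, -2], [-3, 7]] = [[-775, 1806], [-387, 902]].

[[-775, 1806], [-387, 902]]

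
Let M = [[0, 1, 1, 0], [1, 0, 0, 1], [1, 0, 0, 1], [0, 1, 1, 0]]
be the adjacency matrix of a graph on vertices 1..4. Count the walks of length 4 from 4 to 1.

The number of length-4 walks from vertex 4 to vertex 1 is entry (4,1) of M⁴, where M is the adjacency matrix.
M² = [[2, 0, 0, 2], [0, 2, 2, 0], [0, 2, 2, 0], [2, 0, 0, 2]]
M³ = [[0, 4, 4, 0], [4, 0, 0, 4], [4, 0, 0, 4], [0, 4, 4, 0]]
M⁴ = [[8, 0, 0, 8], [0, 8, 8, 0], [0, 8, 8, 0], [8, 0, 0, 8]]

8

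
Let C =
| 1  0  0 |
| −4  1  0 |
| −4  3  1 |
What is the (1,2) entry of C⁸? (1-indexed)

C = I + N where N = [[0, 0, 0], [−4, 0, 0], [−4, 3, 0]] is strictly lower-triangular, so N³ = 0.
(I + N)⁸ = I + 8·N + 28·N² = [[1, 0, 0], [−32, 1, 0], [−368, 24, 1]].

0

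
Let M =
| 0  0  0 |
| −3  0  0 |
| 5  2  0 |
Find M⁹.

[[0, 0, 0], [0, 0, 0], [0, 0, 0]]

M is strictly triangular, hence nilpotent: M³ = 0, so M⁹ = 0.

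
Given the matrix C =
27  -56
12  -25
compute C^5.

tr C = 2 and det C = -3, so the characteristic polynomial is λ² − (2)λ + (-3) with roots -1 and 3.
Eigenvectors give P = [[-2, -7], [-1, -3]] with P⁻¹ = [[3, -7], [-1, 2]], and C = P·diag(-1, 3)·P⁻¹.
Then C^5 = P·diag(-1, 243)·P⁻¹ = [[2, -1701], [1, -729]] · [[3, -7], [-1, 2]] = [[1707, -3416], [732, -1465]].

[[1707, -3416], [732, -1465]]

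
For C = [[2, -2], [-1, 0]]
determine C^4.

C^2 = [[6, -4], [-2, 2]]
C^3 = [[16, -12], [-6, 4]]
C^4 = [[44, -32], [-16, 12]]

[[44, -32], [-16, 12]]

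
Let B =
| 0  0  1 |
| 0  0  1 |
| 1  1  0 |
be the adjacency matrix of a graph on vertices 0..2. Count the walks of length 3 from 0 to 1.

The number of length-3 walks from vertex 0 to vertex 1 is entry (0,1) of B³, where B is the adjacency matrix.
B² = [[1, 1, 0], [1, 1, 0], [0, 0, 2]]
B³ = [[0, 0, 2], [0, 0, 2], [2, 2, 0]]

0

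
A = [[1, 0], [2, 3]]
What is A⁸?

[[1, 0], [6560, 6561]]

tr A = 4 and det A = 3, so the characteristic polynomial is λ² − (4)λ + (3) with roots 3 and 1.
Eigenvectors give P = [[0, -1], [1, 1]] with P⁻¹ = [[1, 1], [-1, 0]], and A = P·diag(3, 1)·P⁻¹.
Then A⁸ = P·diag(6561, 1)·P⁻¹ = [[0, -1], [6561, 1]] · [[1, 1], [-1, 0]] = [[1, 0], [6560, 6561]].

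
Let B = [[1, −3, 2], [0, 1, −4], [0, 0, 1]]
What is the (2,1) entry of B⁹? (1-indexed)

B = I + N where N = [[0, −3, 2], [0, 0, −4], [0, 0, 0]] is strictly upper-triangular, so N³ = 0.
(I + N)⁹ = I + 9·N + 36·N² = [[1, −27, 450], [0, 1, −36], [0, 0, 1]].

0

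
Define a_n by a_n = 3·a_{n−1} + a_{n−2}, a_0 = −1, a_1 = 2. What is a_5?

With companion matrix T = [[3, 1], [1, 0]], [a_n, a_{n−1}]ᵀ = T·[a_{n−1}, a_{n−2}]ᵀ, so [a_5, a_4]ᵀ = T⁴·[a_1, a_0]ᵀ.
T⁴ = [[109, 33], [33, 10]], giving [a_5, a_4]ᵀ = [[185], [56]].

185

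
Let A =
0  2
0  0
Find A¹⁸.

A is strictly triangular, hence nilpotent: A² = 0, so A¹⁸ = 0.

[[0, 0], [0, 0]]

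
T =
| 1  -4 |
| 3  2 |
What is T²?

[[-11, -12], [9, -8]]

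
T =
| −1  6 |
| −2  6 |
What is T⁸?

tr T = 5 and det T = 6, so the characteristic polynomial is λ² − (5)λ + (6) with roots 2 and 3.
Eigenvectors give P = [[−2, −3], [−1, −2]] with P⁻¹ = [[−2, 3], [1, −2]], and T = P·diag(2, 3)·P⁻¹.
Then T⁸ = P·diag(256, 6561)·P⁻¹ = [[−512, −19683], [−256, −13122]] · [[−2, 3], [1, −2]] = [[−18659, 37830], [−12610, 25476]].

[[−18659, 37830], [−12610, 25476]]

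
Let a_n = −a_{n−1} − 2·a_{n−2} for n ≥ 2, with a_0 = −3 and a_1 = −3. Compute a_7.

With companion matrix M = [[−1, −2], [1, 0]], [a_n, a_{n−1}]ᵀ = M·[a_{n−1}, a_{n−2}]ᵀ, so [a_7, a_6]ᵀ = M⁶·[a_1, a_0]ᵀ.
M⁶ = [[7, 10], [−5, 2]], giving [a_7, a_6]ᵀ = [[−51], [9]].

−51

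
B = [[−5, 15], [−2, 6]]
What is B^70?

B² = B (a projection; rank 1, trace 1), so B^70 = B.

[[−5, 15], [−2, 6]]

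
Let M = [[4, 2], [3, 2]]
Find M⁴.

M² = [[22, 12], [18, 10]]
M³ = [[124, 68], [102, 56]]
M⁴ = [[700, 384], [576, 316]]

[[700, 384], [576, 316]]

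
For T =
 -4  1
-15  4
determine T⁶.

[[1, 0], [0, 1]]

T² = I (check: tr T = 0 and det T = -1), so T⁶ = I since 6 is even.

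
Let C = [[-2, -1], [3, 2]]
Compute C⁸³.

C² = I (check: tr C = 0 and det C = -1), so C⁸³ = C since 83 is odd.

[[-2, -1], [3, 2]]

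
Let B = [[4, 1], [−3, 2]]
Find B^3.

[[34, 25], [−75, −16]]

B^2 = [[13, 6], [−18, 1]]
B^3 = [[34, 25], [−75, −16]]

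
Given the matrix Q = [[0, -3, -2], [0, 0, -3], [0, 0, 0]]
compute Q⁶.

Q is strictly triangular, hence nilpotent: Q³ = 0, so Q⁶ = 0.

[[0, 0, 0], [0, 0, 0], [0, 0, 0]]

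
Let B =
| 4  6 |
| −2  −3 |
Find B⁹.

B² = B (a projection; rank 1, trace 1), so B⁹ = B.

[[4, 6], [−2, −3]]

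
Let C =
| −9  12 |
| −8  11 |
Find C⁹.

[[−39369, 59052], [−39368, 59051]]

tr C = 2 and det C = −3, so the characteristic polynomial is λ² − (2)λ + (−3) with roots 3 and −1.
Eigenvectors give P = [[1, 3], [1, 2]] with P⁻¹ = [[−2, 3], [1, −1]], and C = P·diag(3, −1)·P⁻¹.
Then C⁹ = P·diag(19683, −1)·P⁻¹ = [[19683, −3], [19683, −2]] · [[−2, 3], [1, −1]] = [[−39369, 59052], [−39368, 59051]].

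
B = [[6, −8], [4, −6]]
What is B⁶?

tr B = 0 and det B = −4, so the characteristic polynomial is λ² − (0)λ + (−4) with roots −2 and 2.
Eigenvectors give P = [[−1, −2], [−1, −1]] with P⁻¹ = [[1, −2], [−1, 1]], and B = P·diag(−2, 2)·P⁻¹.
Then B⁶ = P·diag(64, 64)·P⁻¹ = [[−64, −128], [−64, −64]] · [[1, −2], [−1, 1]] = [[64, 0], [0, 64]].

[[64, 0], [0, 64]]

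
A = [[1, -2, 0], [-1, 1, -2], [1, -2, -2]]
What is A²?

[[3, -4, 4], [-4, 7, 2], [1, 0, 8]]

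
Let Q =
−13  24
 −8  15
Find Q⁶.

tr Q = 2 and det Q = −3, so the characteristic polynomial is λ² − (2)λ + (−3) with roots 3 and −1.
Eigenvectors give P = [[−3, 2], [−2, 1]] with P⁻¹ = [[1, −2], [2, −3]], and Q = P·diag(3, −1)·P⁻¹.
Then Q⁶ = P·diag(729, 1)·P⁻¹ = [[−2187, 2], [−1458, 1]] · [[1, −2], [2, −3]] = [[−2183, 4368], [−1456, 2913]].

[[−2183, 4368], [−1456, 2913]]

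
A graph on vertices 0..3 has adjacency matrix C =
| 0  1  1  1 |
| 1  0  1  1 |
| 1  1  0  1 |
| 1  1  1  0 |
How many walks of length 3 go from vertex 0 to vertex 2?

7

The number of length-3 walks from vertex 0 to vertex 2 is entry (0,2) of C³, where C is the adjacency matrix.
C² = [[3, 2, 2, 2], [2, 3, 2, 2], [2, 2, 3, 2], [2, 2, 2, 3]]
C³ = [[6, 7, 7, 7], [7, 6, 7, 7], [7, 7, 6, 7], [7, 7, 7, 6]]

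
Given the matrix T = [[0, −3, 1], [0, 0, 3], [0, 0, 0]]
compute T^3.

T is strictly triangular, hence nilpotent: T^3 = 0, so T^3 = 0.

[[0, 0, 0], [0, 0, 0], [0, 0, 0]]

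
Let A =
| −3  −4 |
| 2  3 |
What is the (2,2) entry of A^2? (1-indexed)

1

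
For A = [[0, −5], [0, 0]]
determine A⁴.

[[0, 0], [0, 0]]

A is strictly triangular, hence nilpotent: A² = 0, so A⁴ = 0.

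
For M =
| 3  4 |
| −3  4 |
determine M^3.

M^2 = [[−3, 28], [−21, 4]]
M^3 = [[−93, 100], [−75, −68]]

[[−93, 100], [−75, −68]]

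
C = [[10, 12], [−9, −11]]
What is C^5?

[[100, 132], [−99, −131]]

tr C = −1 and det C = −2, so the characteristic polynomial is λ² − (−1)λ + (−2) with roots 1 and −2.
Eigenvectors give P = [[4, −1], [−3, 1]] with P⁻¹ = [[1, 1], [3, 4]], and C = P·diag(1, −2)·P⁻¹.
Then C^5 = P·diag(1, −32)·P⁻¹ = [[4, 32], [−3, −32]] · [[1, 1], [3, 4]] = [[100, 132], [−99, −131]].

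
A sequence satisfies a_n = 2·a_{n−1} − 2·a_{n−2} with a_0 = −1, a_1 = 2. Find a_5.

With companion matrix C = [[2, −2], [1, 0]], [a_n, a_{n−1}]ᵀ = C·[a_{n−1}, a_{n−2}]ᵀ, so [a_5, a_4]ᵀ = C⁴·[a_1, a_0]ᵀ.
C⁴ = [[−4, 0], [0, −4]], giving [a_5, a_4]ᵀ = [[−8], [4]].

−8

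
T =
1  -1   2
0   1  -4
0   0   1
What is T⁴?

T = I + N where N = [[0, -1, 2], [0, 0, -4], [0, 0, 0]] is strictly upper-triangular, so N³ = 0.
(I + N)⁴ = I + 4·N + 6·N² = [[1, -4, 32], [0, 1, -16], [0, 0, 1]].

[[1, -4, 32], [0, 1, -16], [0, 0, 1]]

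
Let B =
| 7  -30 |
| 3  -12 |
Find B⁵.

[[1867, -6330], [633, -2142]]

tr B = -5 and det B = 6, so the characteristic polynomial is λ² − (-5)λ + (6) with roots -3 and -2.
Eigenvectors give P = [[3, 10], [1, 3]] with P⁻¹ = [[-3, 10], [1, -3]], and B = P·diag(-3, -2)·P⁻¹.
Then B⁵ = P·diag(-243, -32)·P⁻¹ = [[-729, -320], [-243, -96]] · [[-3, 10], [1, -3]] = [[1867, -6330], [633, -2142]].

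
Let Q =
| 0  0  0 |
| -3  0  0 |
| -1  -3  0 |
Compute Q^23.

Q is strictly triangular, hence nilpotent: Q^3 = 0, so Q^23 = 0.

[[0, 0, 0], [0, 0, 0], [0, 0, 0]]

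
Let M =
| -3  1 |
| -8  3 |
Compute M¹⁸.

[[1, 0], [0, 1]]

M² = I (check: tr M = 0 and det M = -1), so M¹⁸ = I since 18 is even.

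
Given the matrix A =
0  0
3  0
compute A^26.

[[0, 0], [0, 0]]

A is strictly triangular, hence nilpotent: A^2 = 0, so A^26 = 0.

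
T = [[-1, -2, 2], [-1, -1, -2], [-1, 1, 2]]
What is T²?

[[1, 6, 6], [4, 1, -4], [-2, 3, 0]]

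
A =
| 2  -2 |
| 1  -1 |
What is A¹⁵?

[[2, -2], [1, -1]]

A² = A (a projection; rank 1, trace 1), so A¹⁵ = A.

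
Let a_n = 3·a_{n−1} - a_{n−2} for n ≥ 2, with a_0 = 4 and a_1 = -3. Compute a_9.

With companion matrix C = [[3, -1], [1, 0]], [a_n, a_{n−1}]ᵀ = C·[a_{n−1}, a_{n−2}]ᵀ, so [a_9, a_8]ᵀ = C^8·[a_1, a_0]ᵀ.
C^8 = [[2584, -987], [987, -377]], giving [a_9, a_8]ᵀ = [[-11700], [-4469]].

-11700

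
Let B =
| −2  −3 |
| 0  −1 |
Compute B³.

B² = [[4, 9], [0, 1]]
B³ = [[−8, −21], [0, −1]]

[[−8, −21], [0, −1]]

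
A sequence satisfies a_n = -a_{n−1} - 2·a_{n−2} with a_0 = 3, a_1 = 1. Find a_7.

37

With companion matrix B = [[-1, -2], [1, 0]], [a_n, a_{n−1}]ᵀ = B·[a_{n−1}, a_{n−2}]ᵀ, so [a_7, a_6]ᵀ = B^6·[a_1, a_0]ᵀ.
B^6 = [[7, 10], [-5, 2]], giving [a_7, a_6]ᵀ = [[37], [1]].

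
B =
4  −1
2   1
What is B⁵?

[[454, −211], [422, −179]]

tr B = 5 and det B = 6, so the characteristic polynomial is λ² − (5)λ + (6) with roots 3 and 2.
Eigenvectors give P = [[1, 1], [1, 2]] with P⁻¹ = [[2, −1], [−1, 1]], and B = P·diag(3, 2)·P⁻¹.
Then B⁵ = P·diag(243, 32)·P⁻¹ = [[243, 32], [243, 64]] · [[2, −1], [−1, 1]] = [[454, −211], [422, −179]].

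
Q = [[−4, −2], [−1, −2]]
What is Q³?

[[−84, −60], [−30, −24]]

Q² = [[18, 12], [6, 6]]
Q³ = [[−84, −60], [−30, −24]]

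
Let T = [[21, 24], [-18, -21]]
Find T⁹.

tr T = 0 and det T = -9, so the characteristic polynomial is λ² − (0)λ + (-9) with roots -3 and 3.
Eigenvectors give P = [[1, 4], [-1, -3]] with P⁻¹ = [[-3, -4], [1, 1]], and T = P·diag(-3, 3)·P⁻¹.
Then T⁹ = P·diag(-19683, 19683)·P⁻¹ = [[-19683, 78732], [19683, -59049]] · [[-3, -4], [1, 1]] = [[137781, 157464], [-118098, -137781]].

[[137781, 157464], [-118098, -137781]]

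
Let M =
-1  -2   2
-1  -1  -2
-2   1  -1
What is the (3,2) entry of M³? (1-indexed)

M² = [[-1, 6, 0], [6, 1, 2], [3, 2, -5]]
M³ = [[-5, -4, -14], [-11, -11, 8], [5, -13, 7]]

-13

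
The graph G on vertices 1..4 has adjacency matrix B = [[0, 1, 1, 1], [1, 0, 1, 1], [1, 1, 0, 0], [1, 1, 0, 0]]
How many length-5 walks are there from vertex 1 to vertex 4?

29

The number of length-5 walks from vertex 1 to vertex 4 is entry (1,4) of B⁵, where B is the adjacency matrix.
B² = [[3, 2, 1, 1], [2, 3, 1, 1], [1, 1, 2, 2], [1, 1, 2, 2]]
B³ = [[4, 5, 5, 5], [5, 4, 5, 5], [5, 5, 2, 2], [5, 5, 2, 2]]
B⁴ = [[15, 14, 9, 9], [14, 15, 9, 9], [9, 9, 10, 10], [9, 9, 10, 10]]
B⁵ = [[32, 33, 29, 29], [33, 32, 29, 29], [29, 29, 18, 18], [29, 29, 18, 18]]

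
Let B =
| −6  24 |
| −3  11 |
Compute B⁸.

tr B = 5 and det B = 6, so the characteristic polynomial is λ² − (5)λ + (6) with roots 3 and 2.
Eigenvectors give P = [[−8, 3], [−3, 1]] with P⁻¹ = [[1, −3], [3, −8]], and B = P·diag(3, 2)·P⁻¹.
Then B⁸ = P·diag(6561, 256)·P⁻¹ = [[−52488, 768], [−19683, 256]] · [[1, −3], [3, −8]] = [[−50184, 151320], [−18915, 57001]].

[[−50184, 151320], [−18915, 57001]]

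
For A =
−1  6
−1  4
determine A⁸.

[[−509, 1530], [−255, 766]]

tr A = 3 and det A = 2, so the characteristic polynomial is λ² − (3)λ + (2) with roots 2 and 1.
Eigenvectors give P = [[2, 3], [1, 1]] with P⁻¹ = [[−1, 3], [1, −2]], and A = P·diag(2, 1)·P⁻¹.
Then A⁸ = P·diag(256, 1)·P⁻¹ = [[512, 3], [256, 1]] · [[−1, 3], [1, −2]] = [[−509, 1530], [−255, 766]].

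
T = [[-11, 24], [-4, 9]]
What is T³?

[[-83, 168], [-28, 57]]

tr T = -2 and det T = -3, so the characteristic polynomial is λ² − (-2)λ + (-3) with roots 1 and -3.
Eigenvectors give P = [[2, 3], [1, 1]] with P⁻¹ = [[-1, 3], [1, -2]], and T = P·diag(1, -3)·P⁻¹.
Then T³ = P·diag(1, -27)·P⁻¹ = [[2, -81], [1, -27]] · [[-1, 3], [1, -2]] = [[-83, 168], [-28, 57]].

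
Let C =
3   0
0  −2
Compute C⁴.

[[81, 0], [0, 16]]

C² = [[9, 0], [0, 4]]
C³ = [[27, 0], [0, −8]]
C⁴ = [[81, 0], [0, 16]]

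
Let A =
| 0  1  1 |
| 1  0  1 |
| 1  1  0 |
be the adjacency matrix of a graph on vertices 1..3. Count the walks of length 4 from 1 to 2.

5

The number of length-4 walks from vertex 1 to vertex 2 is entry (1,2) of A^4, where A is the adjacency matrix.
A^2 = [[2, 1, 1], [1, 2, 1], [1, 1, 2]]
A^3 = [[2, 3, 3], [3, 2, 3], [3, 3, 2]]
A^4 = [[6, 5, 5], [5, 6, 5], [5, 5, 6]]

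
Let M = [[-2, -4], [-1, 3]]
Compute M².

[[8, -4], [-1, 13]]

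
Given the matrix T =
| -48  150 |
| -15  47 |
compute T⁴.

tr T = -1 and det T = -6, so the characteristic polynomial is λ² − (-1)λ + (-6) with roots 2 and -3.
Eigenvectors give P = [[3, 10], [1, 3]] with P⁻¹ = [[-3, 10], [1, -3]], and T = P·diag(2, -3)·P⁻¹.
Then T⁴ = P·diag(16, 81)·P⁻¹ = [[48, 810], [16, 243]] · [[-3, 10], [1, -3]] = [[666, -1950], [195, -569]].

[[666, -1950], [195, -569]]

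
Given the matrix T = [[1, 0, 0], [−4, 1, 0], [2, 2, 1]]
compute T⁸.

[[1, 0, 0], [−32, 1, 0], [−208, 16, 1]]

T = I + N where N = [[0, 0, 0], [−4, 0, 0], [2, 2, 0]] is strictly lower-triangular, so N³ = 0.
(I + N)⁸ = I + 8·N + 28·N² = [[1, 0, 0], [−32, 1, 0], [−208, 16, 1]].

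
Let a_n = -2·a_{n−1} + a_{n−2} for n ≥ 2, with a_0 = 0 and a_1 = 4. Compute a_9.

With companion matrix T = [[-2, 1], [1, 0]], [a_n, a_{n−1}]ᵀ = T·[a_{n−1}, a_{n−2}]ᵀ, so [a_9, a_8]ᵀ = T^8·[a_1, a_0]ᵀ.
T^8 = [[985, -408], [-408, 169]], giving [a_9, a_8]ᵀ = [[3940], [-1632]].

3940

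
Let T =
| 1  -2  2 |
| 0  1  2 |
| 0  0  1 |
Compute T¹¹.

T = I + N where N = [[0, -2, 2], [0, 0, 2], [0, 0, 0]] is strictly upper-triangular, so N³ = 0.
(I + N)¹¹ = I + 11·N + 55·N² = [[1, -22, -198], [0, 1, 22], [0, 0, 1]].

[[1, -22, -198], [0, 1, 22], [0, 0, 1]]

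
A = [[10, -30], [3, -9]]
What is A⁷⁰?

[[10, -30], [3, -9]]

A² = A (a projection; rank 1, trace 1), so A⁷⁰ = A.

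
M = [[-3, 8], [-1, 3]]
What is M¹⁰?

[[1, 0], [0, 1]]

M² = I (check: tr M = 0 and det M = -1), so M¹⁰ = I since 10 is even.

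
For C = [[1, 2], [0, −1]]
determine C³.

[[1, 2], [0, −1]]

C² = I (check: tr C = 0 and det C = −1), so C³ = C since 3 is odd.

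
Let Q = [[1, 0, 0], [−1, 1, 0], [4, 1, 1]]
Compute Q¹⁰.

[[1, 0, 0], [−10, 1, 0], [−5, 10, 1]]

Q = I + N where N = [[0, 0, 0], [−1, 0, 0], [4, 1, 0]] is strictly lower-triangular, so N³ = 0.
(I + N)¹⁰ = I + 10·N + 45·N² = [[1, 0, 0], [−10, 1, 0], [−5, 10, 1]].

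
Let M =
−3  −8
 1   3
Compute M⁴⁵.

M² = I (check: tr M = 0 and det M = −1), so M⁴⁵ = M since 45 is odd.

[[−3, −8], [1, 3]]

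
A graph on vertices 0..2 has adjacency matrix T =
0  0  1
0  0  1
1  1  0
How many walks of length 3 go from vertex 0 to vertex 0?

The number of length-3 walks from vertex 0 to vertex 0 is entry (0,0) of T³, where T is the adjacency matrix.
T² = [[1, 1, 0], [1, 1, 0], [0, 0, 2]]
T³ = [[0, 0, 2], [0, 0, 2], [2, 2, 0]]

0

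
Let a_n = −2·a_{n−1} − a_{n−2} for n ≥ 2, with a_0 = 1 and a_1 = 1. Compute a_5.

With companion matrix T = [[−2, −1], [1, 0]], [a_n, a_{n−1}]ᵀ = T·[a_{n−1}, a_{n−2}]ᵀ, so [a_5, a_4]ᵀ = T⁴·[a_1, a_0]ᵀ.
T⁴ = [[5, 4], [−4, −3]], giving [a_5, a_4]ᵀ = [[9], [−7]].

9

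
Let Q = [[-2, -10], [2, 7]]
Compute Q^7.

tr Q = 5 and det Q = 6, so the characteristic polynomial is λ² − (5)λ + (6) with roots 2 and 3.
Eigenvectors give P = [[5, 2], [-2, -1]] with P⁻¹ = [[1, 2], [-2, -5]], and Q = P·diag(2, 3)·P⁻¹.
Then Q^7 = P·diag(128, 2187)·P⁻¹ = [[640, 4374], [-256, -2187]] · [[1, 2], [-2, -5]] = [[-8108, -20590], [4118, 10423]].

[[-8108, -20590], [4118, 10423]]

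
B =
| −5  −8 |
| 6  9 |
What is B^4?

tr B = 4 and det B = 3, so the characteristic polynomial is λ² − (4)λ + (3) with roots 1 and 3.
Eigenvectors give P = [[4, −1], [−3, 1]] with P⁻¹ = [[1, 1], [3, 4]], and B = P·diag(1, 3)·P⁻¹.
Then B^4 = P·diag(1, 81)·P⁻¹ = [[4, −81], [−3, 81]] · [[1, 1], [3, 4]] = [[−239, −320], [240, 321]].

[[−239, −320], [240, 321]]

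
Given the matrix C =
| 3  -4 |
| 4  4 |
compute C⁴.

C² = [[-7, -28], [28, 0]]
C³ = [[-133, -84], [84, -112]]
C⁴ = [[-735, 196], [-196, -784]]

[[-735, 196], [-196, -784]]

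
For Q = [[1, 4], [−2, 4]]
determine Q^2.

[[−7, 20], [−10, 8]]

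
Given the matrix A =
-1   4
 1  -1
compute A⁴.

[[41, -80], [-20, 41]]

A² = [[5, -8], [-2, 5]]
A³ = [[-13, 28], [7, -13]]
A⁴ = [[41, -80], [-20, 41]]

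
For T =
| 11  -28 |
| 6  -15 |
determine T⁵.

[[1451, -3388], [726, -1695]]

tr T = -4 and det T = 3, so the characteristic polynomial is λ² − (-4)λ + (3) with roots -3 and -1.
Eigenvectors give P = [[-2, -7], [-1, -3]] with P⁻¹ = [[3, -7], [-1, 2]], and T = P·diag(-3, -1)·P⁻¹.
Then T⁵ = P·diag(-243, -1)·P⁻¹ = [[486, 7], [243, 3]] · [[3, -7], [-1, 2]] = [[1451, -3388], [726, -1695]].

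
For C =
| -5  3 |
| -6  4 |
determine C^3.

tr C = -1 and det C = -2, so the characteristic polynomial is λ² − (-1)λ + (-2) with roots -2 and 1.
Eigenvectors give P = [[-1, -1], [-1, -2]] with P⁻¹ = [[-2, 1], [1, -1]], and C = P·diag(-2, 1)·P⁻¹.
Then C^3 = P·diag(-8, 1)·P⁻¹ = [[8, -1], [8, -2]] · [[-2, 1], [1, -1]] = [[-17, 9], [-18, 10]].

[[-17, 9], [-18, 10]]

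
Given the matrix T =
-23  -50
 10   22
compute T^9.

tr T = -1 and det T = -6, so the characteristic polynomial is λ² − (-1)λ + (-6) with roots 2 and -3.
Eigenvectors give P = [[-2, 5], [1, -2]] with P⁻¹ = [[2, 5], [1, 2]], and T = P·diag(2, -3)·P⁻¹.
Then T^9 = P·diag(512, -19683)·P⁻¹ = [[-1024, -98415], [512, 39366]] · [[2, 5], [1, 2]] = [[-100463, -201950], [40390, 81292]].

[[-100463, -201950], [40390, 81292]]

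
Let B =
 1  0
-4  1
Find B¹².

B = I + N where N = [[0, 0], [-4, 0]] is strictly lower-triangular, so N² = 0.
(I + N)¹² = I + 12·N = [[1, 0], [-48, 1]].

[[1, 0], [-48, 1]]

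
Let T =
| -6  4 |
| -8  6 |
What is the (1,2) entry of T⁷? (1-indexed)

256

tr T = 0 and det T = -4, so the characteristic polynomial is λ² − (0)λ + (-4) with roots 2 and -2.
Eigenvectors give P = [[-1, 1], [-2, 1]] with P⁻¹ = [[1, -1], [2, -1]], and T = P·diag(2, -2)·P⁻¹.
Then T⁷ = P·diag(128, -128)·P⁻¹ = [[-128, -128], [-256, -128]] · [[1, -1], [2, -1]] = [[-384, 256], [-512, 384]].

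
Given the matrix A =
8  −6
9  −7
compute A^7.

tr A = 1 and det A = −2, so the characteristic polynomial is λ² − (1)λ + (−2) with roots −1 and 2.
Eigenvectors give P = [[−2, 1], [−3, 1]] with P⁻¹ = [[1, −1], [3, −2]], and A = P·diag(−1, 2)·P⁻¹.
Then A^7 = P·diag(−1, 128)·P⁻¹ = [[2, 128], [3, 128]] · [[1, −1], [3, −2]] = [[386, −258], [387, −259]].

[[386, −258], [387, −259]]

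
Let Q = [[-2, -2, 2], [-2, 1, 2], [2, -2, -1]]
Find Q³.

[[-40, -6, 30], [-22, -3, 18], [14, -2, -13]]

Q² = [[12, -2, -10], [6, 1, -4], [-2, -4, 1]]
Q³ = [[-40, -6, 30], [-22, -3, 18], [14, -2, -13]]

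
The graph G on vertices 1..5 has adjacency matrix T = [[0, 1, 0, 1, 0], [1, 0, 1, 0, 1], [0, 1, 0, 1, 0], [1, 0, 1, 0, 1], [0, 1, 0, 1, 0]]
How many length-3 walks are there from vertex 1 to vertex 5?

0

The number of length-3 walks from vertex 1 to vertex 5 is entry (1,5) of T^3, where T is the adjacency matrix.
T^2 = [[2, 0, 2, 0, 2], [0, 3, 0, 3, 0], [2, 0, 2, 0, 2], [0, 3, 0, 3, 0], [2, 0, 2, 0, 2]]
T^3 = [[0, 6, 0, 6, 0], [6, 0, 6, 0, 6], [0, 6, 0, 6, 0], [6, 0, 6, 0, 6], [0, 6, 0, 6, 0]]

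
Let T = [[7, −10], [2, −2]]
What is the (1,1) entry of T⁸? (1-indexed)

31781

tr T = 5 and det T = 6, so the characteristic polynomial is λ² − (5)λ + (6) with roots 3 and 2.
Eigenvectors give P = [[5, 2], [2, 1]] with P⁻¹ = [[1, −2], [−2, 5]], and T = P·diag(3, 2)·P⁻¹.
Then T⁸ = P·diag(6561, 256)·P⁻¹ = [[32805, 512], [13122, 256]] · [[1, −2], [−2, 5]] = [[31781, −63050], [12610, −24964]].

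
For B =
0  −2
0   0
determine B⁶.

B is strictly triangular, hence nilpotent: B² = 0, so B⁶ = 0.

[[0, 0], [0, 0]]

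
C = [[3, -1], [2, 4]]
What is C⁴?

C² = [[7, -7], [14, 14]]
C³ = [[7, -35], [70, 42]]
C⁴ = [[-49, -147], [294, 98]]

[[-49, -147], [294, 98]]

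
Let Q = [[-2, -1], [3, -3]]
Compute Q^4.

[[-74, 35], [-105, -39]]

Q^2 = [[1, 5], [-15, 6]]
Q^3 = [[13, -16], [48, -3]]
Q^4 = [[-74, 35], [-105, -39]]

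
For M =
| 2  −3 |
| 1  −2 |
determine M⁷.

[[2, −3], [1, −2]]

M² = I (check: tr M = 0 and det M = −1), so M⁷ = M since 7 is odd.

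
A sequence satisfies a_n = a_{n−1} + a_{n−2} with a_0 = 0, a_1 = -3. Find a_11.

With companion matrix Q = [[1, 1], [1, 0]], [a_n, a_{n−1}]ᵀ = Q·[a_{n−1}, a_{n−2}]ᵀ, so [a_11, a_10]ᵀ = Q¹⁰·[a_1, a_0]ᵀ.
Q¹⁰ = [[89, 55], [55, 34]], giving [a_11, a_10]ᵀ = [[-267], [-165]].

-267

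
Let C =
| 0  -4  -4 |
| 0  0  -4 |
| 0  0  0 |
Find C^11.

C is strictly triangular, hence nilpotent: C^3 = 0, so C^11 = 0.

[[0, 0, 0], [0, 0, 0], [0, 0, 0]]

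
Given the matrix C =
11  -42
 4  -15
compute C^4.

tr C = -4 and det C = 3, so the characteristic polynomial is λ² − (-4)λ + (3) with roots -1 and -3.
Eigenvectors give P = [[7, -3], [2, -1]] with P⁻¹ = [[1, -3], [2, -7]], and C = P·diag(-1, -3)·P⁻¹.
Then C^4 = P·diag(1, 81)·P⁻¹ = [[7, -243], [2, -81]] · [[1, -3], [2, -7]] = [[-479, 1680], [-160, 561]].

[[-479, 1680], [-160, 561]]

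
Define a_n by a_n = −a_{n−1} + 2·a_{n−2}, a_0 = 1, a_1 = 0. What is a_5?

−10

With companion matrix Q = [[−1, 2], [1, 0]], [a_n, a_{n−1}]ᵀ = Q·[a_{n−1}, a_{n−2}]ᵀ, so [a_5, a_4]ᵀ = Q^4·[a_1, a_0]ᵀ.
Q^4 = [[11, −10], [−5, 6]], giving [a_5, a_4]ᵀ = [[−10], [6]].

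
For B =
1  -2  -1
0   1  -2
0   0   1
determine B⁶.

[[1, -12, 54], [0, 1, -12], [0, 0, 1]]

B = I + N where N = [[0, -2, -1], [0, 0, -2], [0, 0, 0]] is strictly upper-triangular, so N³ = 0.
(I + N)⁶ = I + 6·N + 15·N² = [[1, -12, 54], [0, 1, -12], [0, 0, 1]].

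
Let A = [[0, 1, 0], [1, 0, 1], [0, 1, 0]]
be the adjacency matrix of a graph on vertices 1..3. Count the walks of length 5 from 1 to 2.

4

The number of length-5 walks from vertex 1 to vertex 2 is entry (1,2) of A⁵, where A is the adjacency matrix.
A² = [[1, 0, 1], [0, 2, 0], [1, 0, 1]]
A³ = [[0, 2, 0], [2, 0, 2], [0, 2, 0]]
A⁴ = [[2, 0, 2], [0, 4, 0], [2, 0, 2]]
A⁵ = [[0, 4, 0], [4, 0, 4], [0, 4, 0]]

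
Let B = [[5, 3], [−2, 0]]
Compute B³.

[[65, 57], [−38, −30]]

tr B = 5 and det B = 6, so the characteristic polynomial is λ² − (5)λ + (6) with roots 3 and 2.
Eigenvectors give P = [[−3, 1], [2, −1]] with P⁻¹ = [[−1, −1], [−2, −3]], and B = P·diag(3, 2)·P⁻¹.
Then B³ = P·diag(27, 8)·P⁻¹ = [[−81, 8], [54, −8]] · [[−1, −1], [−2, −3]] = [[65, 57], [−38, −30]].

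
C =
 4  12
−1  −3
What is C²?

[[4, 12], [−1, −3]]

C² = C (a projection; rank 1, trace 1), so C² = C.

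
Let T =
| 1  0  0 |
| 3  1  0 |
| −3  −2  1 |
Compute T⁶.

T = I + N where N = [[0, 0, 0], [3, 0, 0], [−3, −2, 0]] is strictly lower-triangular, so N³ = 0.
(I + N)⁶ = I + 6·N + 15·N² = [[1, 0, 0], [18, 1, 0], [−108, −12, 1]].

[[1, 0, 0], [18, 1, 0], [−108, −12, 1]]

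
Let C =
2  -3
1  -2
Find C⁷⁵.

C² = I (check: tr C = 0 and det C = -1), so C⁷⁵ = C since 75 is odd.

[[2, -3], [1, -2]]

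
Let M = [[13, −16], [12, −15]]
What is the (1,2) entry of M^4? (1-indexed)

320

tr M = −2 and det M = −3, so the characteristic polynomial is λ² − (−2)λ + (−3) with roots 1 and −3.
Eigenvectors give P = [[4, 1], [3, 1]] with P⁻¹ = [[1, −1], [−3, 4]], and M = P·diag(1, −3)·P⁻¹.
Then M^4 = P·diag(1, 81)·P⁻¹ = [[4, 81], [3, 81]] · [[1, −1], [−3, 4]] = [[−239, 320], [−240, 321]].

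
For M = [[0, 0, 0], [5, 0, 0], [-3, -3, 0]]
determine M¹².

M is strictly triangular, hence nilpotent: M³ = 0, so M¹² = 0.

[[0, 0, 0], [0, 0, 0], [0, 0, 0]]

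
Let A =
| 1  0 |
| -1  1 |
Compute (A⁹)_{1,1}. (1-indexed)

1

A = I + N where N = [[0, 0], [-1, 0]] is strictly lower-triangular, so N² = 0.
(I + N)⁹ = I + 9·N = [[1, 0], [-9, 1]].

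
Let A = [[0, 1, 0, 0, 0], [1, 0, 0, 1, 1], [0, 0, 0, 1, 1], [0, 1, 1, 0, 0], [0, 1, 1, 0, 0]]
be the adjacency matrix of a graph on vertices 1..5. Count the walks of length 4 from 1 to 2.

The number of length-4 walks from vertex 1 to vertex 2 is entry (1,2) of A^4, where A is the adjacency matrix.
A^2 = [[1, 0, 0, 1, 1], [0, 3, 2, 0, 0], [0, 2, 2, 0, 0], [1, 0, 0, 2, 2], [1, 0, 0, 2, 2]]
A^3 = [[0, 3, 2, 0, 0], [3, 0, 0, 5, 5], [2, 0, 0, 4, 4], [0, 5, 4, 0, 0], [0, 5, 4, 0, 0]]
A^4 = [[3, 0, 0, 5, 5], [0, 13, 10, 0, 0], [0, 10, 8, 0, 0], [5, 0, 0, 9, 9], [5, 0, 0, 9, 9]]

0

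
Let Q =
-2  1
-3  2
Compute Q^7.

Q² = I (check: tr Q = 0 and det Q = -1), so Q^7 = Q since 7 is odd.

[[-2, 1], [-3, 2]]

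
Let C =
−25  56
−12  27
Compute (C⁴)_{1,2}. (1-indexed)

1120

tr C = 2 and det C = −3, so the characteristic polynomial is λ² − (2)λ + (−3) with roots −1 and 3.
Eigenvectors give P = [[−7, 2], [−3, 1]] with P⁻¹ = [[−1, 2], [−3, 7]], and C = P·diag(−1, 3)·P⁻¹.
Then C⁴ = P·diag(1, 81)·P⁻¹ = [[−7, 162], [−3, 81]] · [[−1, 2], [−3, 7]] = [[−479, 1120], [−240, 561]].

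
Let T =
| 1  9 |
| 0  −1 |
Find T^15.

[[1, 9], [0, −1]]

T² = I (check: tr T = 0 and det T = −1), so T^15 = T since 15 is odd.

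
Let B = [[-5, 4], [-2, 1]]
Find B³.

tr B = -4 and det B = 3, so the characteristic polynomial is λ² − (-4)λ + (3) with roots -1 and -3.
Eigenvectors give P = [[1, 2], [1, 1]] with P⁻¹ = [[-1, 2], [1, -1]], and B = P·diag(-1, -3)·P⁻¹.
Then B³ = P·diag(-1, -27)·P⁻¹ = [[-1, -54], [-1, -27]] · [[-1, 2], [1, -1]] = [[-53, 52], [-26, 25]].

[[-53, 52], [-26, 25]]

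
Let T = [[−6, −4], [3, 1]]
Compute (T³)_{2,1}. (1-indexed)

57

tr T = −5 and det T = 6, so the characteristic polynomial is λ² − (−5)λ + (6) with roots −2 and −3.
Eigenvectors give P = [[1, 4], [−1, −3]] with P⁻¹ = [[−3, −4], [1, 1]], and T = P·diag(−2, −3)·P⁻¹.
Then T³ = P·diag(−8, −27)·P⁻¹ = [[−8, −108], [8, 81]] · [[−3, −4], [1, 1]] = [[−84, −76], [57, 49]].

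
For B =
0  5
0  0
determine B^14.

[[0, 0], [0, 0]]

B is strictly triangular, hence nilpotent: B^2 = 0, so B^14 = 0.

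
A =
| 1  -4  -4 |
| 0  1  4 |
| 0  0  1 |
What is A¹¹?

[[1, -44, -924], [0, 1, 44], [0, 0, 1]]

A = I + N where N = [[0, -4, -4], [0, 0, 4], [0, 0, 0]] is strictly upper-triangular, so N³ = 0.
(I + N)¹¹ = I + 11·N + 55·N² = [[1, -44, -924], [0, 1, 44], [0, 0, 1]].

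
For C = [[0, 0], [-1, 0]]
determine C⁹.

C is strictly triangular, hence nilpotent: C² = 0, so C⁹ = 0.

[[0, 0], [0, 0]]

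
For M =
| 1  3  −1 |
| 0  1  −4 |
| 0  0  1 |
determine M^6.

[[1, 18, −186], [0, 1, −24], [0, 0, 1]]

M = I + N where N = [[0, 3, −1], [0, 0, −4], [0, 0, 0]] is strictly upper-triangular, so N^3 = 0.
(I + N)^6 = I + 6·N + 15·N^2 = [[1, 18, −186], [0, 1, −24], [0, 0, 1]].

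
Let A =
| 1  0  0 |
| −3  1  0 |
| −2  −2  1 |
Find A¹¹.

A = I + N where N = [[0, 0, 0], [−3, 0, 0], [−2, −2, 0]] is strictly lower-triangular, so N³ = 0.
(I + N)¹¹ = I + 11·N + 55·N² = [[1, 0, 0], [−33, 1, 0], [308, −22, 1]].

[[1, 0, 0], [−33, 1, 0], [308, −22, 1]]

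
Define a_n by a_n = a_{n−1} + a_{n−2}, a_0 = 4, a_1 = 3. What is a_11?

487

With companion matrix A = [[1, 1], [1, 0]], [a_n, a_{n−1}]ᵀ = A·[a_{n−1}, a_{n−2}]ᵀ, so [a_11, a_10]ᵀ = A¹⁰·[a_1, a_0]ᵀ.
A¹⁰ = [[89, 55], [55, 34]], giving [a_11, a_10]ᵀ = [[487], [301]].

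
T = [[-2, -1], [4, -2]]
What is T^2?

[[0, 4], [-16, 0]]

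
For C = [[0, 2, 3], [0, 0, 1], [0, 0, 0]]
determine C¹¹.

C is strictly triangular, hence nilpotent: C³ = 0, so C¹¹ = 0.

[[0, 0, 0], [0, 0, 0], [0, 0, 0]]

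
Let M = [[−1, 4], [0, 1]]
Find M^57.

[[−1, 4], [0, 1]]

M² = I (check: tr M = 0 and det M = −1), so M^57 = M since 57 is odd.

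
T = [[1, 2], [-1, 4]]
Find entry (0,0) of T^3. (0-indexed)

tr T = 5 and det T = 6, so the characteristic polynomial is λ² − (5)λ + (6) with roots 3 and 2.
Eigenvectors give P = [[1, -2], [1, -1]] with P⁻¹ = [[-1, 2], [-1, 1]], and T = P·diag(3, 2)·P⁻¹.
Then T^3 = P·diag(27, 8)·P⁻¹ = [[27, -16], [27, -8]] · [[-1, 2], [-1, 1]] = [[-11, 38], [-19, 46]].

-11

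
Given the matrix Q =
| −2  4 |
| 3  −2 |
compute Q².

[[16, −16], [−12, 16]]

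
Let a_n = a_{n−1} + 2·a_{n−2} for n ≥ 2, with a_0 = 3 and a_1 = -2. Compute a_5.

With companion matrix T = [[1, 2], [1, 0]], [a_n, a_{n−1}]ᵀ = T·[a_{n−1}, a_{n−2}]ᵀ, so [a_5, a_4]ᵀ = T⁴·[a_1, a_0]ᵀ.
T⁴ = [[11, 10], [5, 6]], giving [a_5, a_4]ᵀ = [[8], [8]].

8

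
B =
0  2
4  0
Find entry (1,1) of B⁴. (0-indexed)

B² = [[8, 0], [0, 8]]
B³ = [[0, 16], [32, 0]]
B⁴ = [[64, 0], [0, 64]]

64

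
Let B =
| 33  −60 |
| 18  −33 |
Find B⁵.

[[2673, −4860], [1458, −2673]]

tr B = 0 and det B = −9, so the characteristic polynomial is λ² − (0)λ + (−9) with roots 3 and −3.
Eigenvectors give P = [[2, −5], [1, −3]] with P⁻¹ = [[3, −5], [1, −2]], and B = P·diag(3, −3)·P⁻¹.
Then B⁵ = P·diag(243, −243)·P⁻¹ = [[486, 1215], [243, 729]] · [[3, −5], [1, −2]] = [[2673, −4860], [1458, −2673]].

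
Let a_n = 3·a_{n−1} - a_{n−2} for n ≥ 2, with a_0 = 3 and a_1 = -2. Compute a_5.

-173

With companion matrix M = [[3, -1], [1, 0]], [a_n, a_{n−1}]ᵀ = M·[a_{n−1}, a_{n−2}]ᵀ, so [a_5, a_4]ᵀ = M⁴·[a_1, a_0]ᵀ.
M⁴ = [[55, -21], [21, -8]], giving [a_5, a_4]ᵀ = [[-173], [-66]].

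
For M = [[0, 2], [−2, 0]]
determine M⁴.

M² = [[−4, 0], [0, −4]]
M³ = [[0, −8], [8, 0]]
M⁴ = [[16, 0], [0, 16]]

[[16, 0], [0, 16]]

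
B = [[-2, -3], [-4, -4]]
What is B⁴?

B² = [[16, 18], [24, 28]]
B³ = [[-104, -120], [-160, -184]]
B⁴ = [[688, 792], [1056, 1216]]

[[688, 792], [1056, 1216]]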